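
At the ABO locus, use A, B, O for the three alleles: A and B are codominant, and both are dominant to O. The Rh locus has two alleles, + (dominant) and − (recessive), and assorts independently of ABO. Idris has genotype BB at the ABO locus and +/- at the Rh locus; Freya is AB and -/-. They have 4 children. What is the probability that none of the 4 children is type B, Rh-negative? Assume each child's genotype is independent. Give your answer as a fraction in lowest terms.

ABO cross BB × AB → 1/2 B, 1/2 AB.
Rh cross +/- × -/- → 1/2 Rh+, 1/2 Rh-; so P(type B, Rh-negative) = 1/2 × 1/2 = 1/4 per child.
P(not type B, Rh-negative) = 3/4 for one child; (3/4)^4 = 81/256.

81/256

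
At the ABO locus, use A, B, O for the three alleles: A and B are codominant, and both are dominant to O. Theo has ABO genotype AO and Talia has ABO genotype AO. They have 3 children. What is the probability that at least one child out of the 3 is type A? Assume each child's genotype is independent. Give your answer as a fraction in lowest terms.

ABO cross AO × AO → 1/4 O, 3/4 A.
So P(type A) = 3/4 per child.
P(none) = (1/4)^3 = 1/64; P(at least one) = 1 − 1/64 = 63/64.

63/64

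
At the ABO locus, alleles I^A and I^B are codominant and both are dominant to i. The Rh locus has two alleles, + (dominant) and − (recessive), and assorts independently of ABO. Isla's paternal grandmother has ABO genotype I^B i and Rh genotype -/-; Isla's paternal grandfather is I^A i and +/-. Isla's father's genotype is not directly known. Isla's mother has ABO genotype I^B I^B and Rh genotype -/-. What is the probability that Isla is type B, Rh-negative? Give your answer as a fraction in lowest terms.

9/16

Isla's father's ABO genotype from I^B i × I^A i: 1/4 I^A I^B, 1/4 I^A i, 1/4 I^B i, 1/4 i i.
Crossing each possibility with the mother I^B I^B and summing P(type B): 1/4·1/2 + 1/4·1/2 + 1/4·1 + 1/4·1 = 3/4.
Similarly for Rh via the father's Rh distribution: P(Rh-) = 3/4.
Independent loci: 3/4 × 3/4 = 9/16.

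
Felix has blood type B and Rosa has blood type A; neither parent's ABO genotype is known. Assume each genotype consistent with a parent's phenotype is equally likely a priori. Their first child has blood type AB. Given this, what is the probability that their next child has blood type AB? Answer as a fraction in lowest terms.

Possible genotypes: Felix ∈ {BB, BO}; Rosa ∈ {AA, AO}.
Weight each parental genotype pair by prior × P(type-AB child):
  BB × AA: posterior weight 4/9; P(next child type AB) = 1.
  BB × AO: posterior weight 2/9; P(next child type AB) = 1/2.
  BO × AA: posterior weight 2/9; P(next child type AB) = 1/2.
  BO × AO: posterior weight 1/9; P(next child type AB) = 1/4.
Weighted sum = 25/36.

25/36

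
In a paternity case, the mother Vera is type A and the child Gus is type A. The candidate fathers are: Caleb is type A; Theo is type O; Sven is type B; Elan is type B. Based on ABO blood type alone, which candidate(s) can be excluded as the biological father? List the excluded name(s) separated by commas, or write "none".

none

A candidate is excluded only if no genotype consistent with his phenotype could produce a type A child with a type A mother.
Every candidate has at least one consistent genotype combination, so none can be excluded.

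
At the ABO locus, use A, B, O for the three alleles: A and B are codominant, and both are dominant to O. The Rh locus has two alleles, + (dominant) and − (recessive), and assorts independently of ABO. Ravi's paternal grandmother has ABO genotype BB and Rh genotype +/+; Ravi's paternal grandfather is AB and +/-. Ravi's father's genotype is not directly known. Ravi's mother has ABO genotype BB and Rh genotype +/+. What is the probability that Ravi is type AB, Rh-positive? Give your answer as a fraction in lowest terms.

Ravi's father's ABO genotype from BB × AB: 1/2 AB, 1/2 BB.
Crossing each possibility with the mother BB and summing P(type AB): 1/2·1/2 + 1/2·0 = 1/4.
Similarly for Rh via the father's Rh distribution: P(Rh+) = 1.
Independent loci: 1/4 × 1 = 1/4.

1/4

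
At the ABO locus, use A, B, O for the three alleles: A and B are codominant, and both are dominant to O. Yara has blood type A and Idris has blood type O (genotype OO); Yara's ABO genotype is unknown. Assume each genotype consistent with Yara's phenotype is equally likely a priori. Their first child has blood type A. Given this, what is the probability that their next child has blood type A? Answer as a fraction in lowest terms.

5/6

Possible genotypes: Yara ∈ {AA, AO}; Idris ∈ {OO}.
Weight each parental genotype pair by prior × P(type-A child):
  AA × OO: posterior weight 2/3; P(next child type A) = 1.
  AO × OO: posterior weight 1/3; P(next child type A) = 1/2.
Weighted sum = 5/6.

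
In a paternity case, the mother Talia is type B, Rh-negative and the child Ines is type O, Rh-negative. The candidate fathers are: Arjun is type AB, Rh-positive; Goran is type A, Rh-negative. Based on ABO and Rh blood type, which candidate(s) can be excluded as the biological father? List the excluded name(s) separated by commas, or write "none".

Arjun

A candidate is excluded only if no genotype consistent with his phenotype could produce a type O, Rh-negative child with a type B, Rh-negative mother.
Arjun (type AB, Rh+): no genotype consistent with that phenotype can produce a type-O Rh- child with a type-B mother.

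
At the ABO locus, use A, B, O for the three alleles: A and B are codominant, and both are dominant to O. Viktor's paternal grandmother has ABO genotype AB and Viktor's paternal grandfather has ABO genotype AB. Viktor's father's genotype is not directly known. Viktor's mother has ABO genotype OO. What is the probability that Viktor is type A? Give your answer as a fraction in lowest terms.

1/2

Viktor's father's ABO genotype from AB × AB: 1/4 AA, 1/2 AB, 1/4 BB.
Crossing each possibility with the mother OO and summing P(type A): 1/4·1 + 1/2·1/2 + 1/4·0 = 1/2.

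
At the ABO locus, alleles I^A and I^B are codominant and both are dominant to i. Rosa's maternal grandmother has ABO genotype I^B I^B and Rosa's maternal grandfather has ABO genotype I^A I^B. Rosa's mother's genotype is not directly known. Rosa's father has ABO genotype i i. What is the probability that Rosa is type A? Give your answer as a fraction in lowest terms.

Rosa's mother's ABO genotype from I^B I^B × I^A I^B: 1/2 I^A I^B, 1/2 I^B I^B.
Crossing each possibility with the father i i and summing P(type A): 1/2·1/2 + 1/2·0 = 1/4.

1/4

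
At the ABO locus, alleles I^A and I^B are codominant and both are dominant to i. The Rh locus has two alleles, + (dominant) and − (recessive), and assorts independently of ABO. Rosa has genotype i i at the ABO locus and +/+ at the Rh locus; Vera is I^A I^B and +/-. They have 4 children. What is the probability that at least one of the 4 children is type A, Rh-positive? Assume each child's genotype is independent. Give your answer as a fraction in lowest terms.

15/16

ABO cross i i × I^A I^B → 1/2 A, 1/2 B.
Rh cross +/+ × +/- → 1 Rh+; so P(type A, Rh-positive) = 1/2 × 1 = 1/2 per child.
P(none) = (1/2)^4 = 1/16; P(at least one) = 1 − 1/16 = 15/16.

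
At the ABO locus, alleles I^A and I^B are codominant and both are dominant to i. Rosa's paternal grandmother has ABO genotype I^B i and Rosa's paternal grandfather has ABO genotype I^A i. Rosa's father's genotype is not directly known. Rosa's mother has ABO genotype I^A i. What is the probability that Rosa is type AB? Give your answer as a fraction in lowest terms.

Rosa's father's ABO genotype from I^B i × I^A i: 1/4 I^A I^B, 1/4 I^A i, 1/4 I^B i, 1/4 i i.
Crossing each possibility with the mother I^A i and summing P(type AB): 1/4·1/4 + 1/4·0 + 1/4·1/4 + 1/4·0 = 1/8.

1/8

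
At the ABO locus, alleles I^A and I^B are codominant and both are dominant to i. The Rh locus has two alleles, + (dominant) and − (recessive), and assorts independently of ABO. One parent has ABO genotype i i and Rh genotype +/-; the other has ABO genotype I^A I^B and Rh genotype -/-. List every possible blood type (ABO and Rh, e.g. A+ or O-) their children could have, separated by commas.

Gametes from i i × I^A I^B give offspring ABO genotypes I^A i, I^B i, i.e. phenotypes A, B.
Rh cross +/- × -/- → phenotypes Rh+, Rh-.
Combining independently: A+, A-, B+, B-.

A+, A-, B+, B-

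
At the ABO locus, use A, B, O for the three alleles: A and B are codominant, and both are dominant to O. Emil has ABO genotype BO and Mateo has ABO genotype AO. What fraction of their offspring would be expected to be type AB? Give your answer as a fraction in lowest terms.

1/4

ABO cross BO × AO → offspring phenotypes: 1/4 O, 1/4 A, 1/4 B, 1/4 AB.
So P(type AB) = 1/4.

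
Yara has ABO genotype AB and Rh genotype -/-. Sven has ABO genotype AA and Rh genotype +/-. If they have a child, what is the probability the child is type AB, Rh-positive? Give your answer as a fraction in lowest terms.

ABO cross AB × AA → offspring phenotypes: 1/2 A, 1/2 AB.
Rh cross -/- × +/- → 1/2 Rh+, 1/2 Rh-.
Independent loci: P(type AB, Rh-positive) = 1/2 × 1/2 = 1/4.

1/4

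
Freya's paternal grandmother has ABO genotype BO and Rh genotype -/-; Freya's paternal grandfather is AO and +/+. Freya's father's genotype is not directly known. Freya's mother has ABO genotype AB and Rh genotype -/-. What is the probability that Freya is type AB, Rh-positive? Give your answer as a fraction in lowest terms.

Freya's father's ABO genotype from BO × AO: 1/4 AB, 1/4 AO, 1/4 BO, 1/4 OO.
Crossing each possibility with the mother AB and summing P(type AB): 1/4·1/2 + 1/4·1/4 + 1/4·1/4 + 1/4·0 = 1/4.
Similarly for Rh via the father's Rh distribution: P(Rh+) = 1/2.
Independent loci: 1/4 × 1/2 = 1/8.

1/8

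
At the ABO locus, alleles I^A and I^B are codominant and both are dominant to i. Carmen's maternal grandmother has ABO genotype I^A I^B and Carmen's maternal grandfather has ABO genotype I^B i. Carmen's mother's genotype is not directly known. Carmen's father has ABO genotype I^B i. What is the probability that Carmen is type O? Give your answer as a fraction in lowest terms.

1/8

Carmen's mother's ABO genotype from I^A I^B × I^B i: 1/4 I^A I^B, 1/4 I^A i, 1/4 I^B I^B, 1/4 I^B i.
Crossing each possibility with the father I^B i and summing P(type O): 1/4·0 + 1/4·1/4 + 1/4·0 + 1/4·1/4 = 1/8.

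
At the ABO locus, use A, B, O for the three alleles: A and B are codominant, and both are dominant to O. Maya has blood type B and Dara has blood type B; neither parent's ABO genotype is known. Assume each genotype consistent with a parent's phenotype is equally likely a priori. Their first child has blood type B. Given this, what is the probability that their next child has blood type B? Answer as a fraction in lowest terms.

Possible genotypes: Maya ∈ {BB, BO}; Dara ∈ {BB, BO}.
Weight each parental genotype pair by prior × P(type-B child):
  BB × BB: posterior weight 4/15; P(next child type B) = 1.
  BB × BO: posterior weight 4/15; P(next child type B) = 1.
  BO × BB: posterior weight 4/15; P(next child type B) = 1.
  BO × BO: posterior weight 1/5; P(next child type B) = 3/4.
Weighted sum = 19/20.

19/20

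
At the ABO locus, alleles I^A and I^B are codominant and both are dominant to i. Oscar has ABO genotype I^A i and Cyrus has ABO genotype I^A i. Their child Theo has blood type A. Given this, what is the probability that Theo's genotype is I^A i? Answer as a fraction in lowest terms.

Cross I^A i × I^A i → 1/4 I^A I^A, 1/2 I^A i, 1/4 i i.
Type-A genotypes among offspring: I^A I^A (1/4), I^A i (1/2); total 3/4.
P(I^A i | type A) = (1/2) / (3/4) = 2/3.

2/3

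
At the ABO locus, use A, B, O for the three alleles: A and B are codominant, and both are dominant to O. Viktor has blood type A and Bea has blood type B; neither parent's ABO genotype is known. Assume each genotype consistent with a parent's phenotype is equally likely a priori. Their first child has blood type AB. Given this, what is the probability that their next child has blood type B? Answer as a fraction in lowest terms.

5/36

Possible genotypes: Viktor ∈ {AA, AO}; Bea ∈ {BB, BO}.
Weight each parental genotype pair by prior × P(type-AB child):
  AA × BB: posterior weight 4/9; P(next child type B) = 0.
  AA × BO: posterior weight 2/9; P(next child type B) = 0.
  AO × BB: posterior weight 2/9; P(next child type B) = 1/2.
  AO × BO: posterior weight 1/9; P(next child type B) = 1/4.
Weighted sum = 5/36.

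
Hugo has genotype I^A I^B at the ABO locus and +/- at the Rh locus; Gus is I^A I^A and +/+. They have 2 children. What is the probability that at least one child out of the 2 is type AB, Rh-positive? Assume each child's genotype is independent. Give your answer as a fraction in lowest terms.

ABO cross I^A I^B × I^A I^A → 1/2 A, 1/2 AB.
Rh cross +/- × +/+ → 1 Rh+; so P(type AB, Rh-positive) = 1/2 × 1 = 1/2 per child.
P(none) = (1/2)^2 = 1/4; P(at least one) = 1 − 1/4 = 3/4.

3/4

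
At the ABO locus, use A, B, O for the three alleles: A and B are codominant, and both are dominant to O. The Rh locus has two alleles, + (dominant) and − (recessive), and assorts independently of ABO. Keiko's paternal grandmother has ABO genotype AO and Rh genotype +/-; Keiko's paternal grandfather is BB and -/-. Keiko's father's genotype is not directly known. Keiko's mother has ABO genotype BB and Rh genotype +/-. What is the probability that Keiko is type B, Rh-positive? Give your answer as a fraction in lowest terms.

15/32

Keiko's father's ABO genotype from AO × BB: 1/2 AB, 1/2 BO.
Crossing each possibility with the mother BB and summing P(type B): 1/2·1/2 + 1/2·1 = 3/4.
Similarly for Rh via the father's Rh distribution: P(Rh+) = 5/8.
Independent loci: 3/4 × 5/8 = 15/32.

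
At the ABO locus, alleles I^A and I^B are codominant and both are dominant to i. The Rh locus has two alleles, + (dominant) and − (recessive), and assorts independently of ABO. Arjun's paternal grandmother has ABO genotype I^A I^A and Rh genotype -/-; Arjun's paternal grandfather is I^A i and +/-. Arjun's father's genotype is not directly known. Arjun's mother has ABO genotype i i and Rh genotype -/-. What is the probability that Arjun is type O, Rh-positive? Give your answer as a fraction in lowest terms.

1/16

Arjun's father's ABO genotype from I^A I^A × I^A i: 1/2 I^A I^A, 1/2 I^A i.
Crossing each possibility with the mother i i and summing P(type O): 1/2·0 + 1/2·1/2 = 1/4.
Similarly for Rh via the father's Rh distribution: P(Rh+) = 1/4.
Independent loci: 1/4 × 1/4 = 1/16.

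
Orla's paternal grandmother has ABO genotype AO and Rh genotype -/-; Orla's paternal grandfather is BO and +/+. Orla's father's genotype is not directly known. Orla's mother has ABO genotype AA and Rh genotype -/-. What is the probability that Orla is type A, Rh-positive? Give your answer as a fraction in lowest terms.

Orla's father's ABO genotype from AO × BO: 1/4 AB, 1/4 AO, 1/4 BO, 1/4 OO.
Crossing each possibility with the mother AA and summing P(type A): 1/4·1/2 + 1/4·1 + 1/4·1/2 + 1/4·1 = 3/4.
Similarly for Rh via the father's Rh distribution: P(Rh+) = 1/2.
Independent loci: 3/4 × 1/2 = 3/8.

3/8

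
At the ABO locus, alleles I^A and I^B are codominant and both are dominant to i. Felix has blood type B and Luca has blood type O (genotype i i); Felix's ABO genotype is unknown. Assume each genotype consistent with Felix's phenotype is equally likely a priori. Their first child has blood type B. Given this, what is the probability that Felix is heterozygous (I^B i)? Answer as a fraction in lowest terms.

1/3

Possible genotypes: Felix ∈ {I^B I^B, I^B i}; Luca ∈ {i i}.
Weight each parental genotype pair by prior × P(type-B child):
  I^B I^B × i i: posterior weight 2/3.
  I^B i × i i: posterior weight 1/3.
Sum the posterior weight over pairs where Felix is I^B i: 1/3.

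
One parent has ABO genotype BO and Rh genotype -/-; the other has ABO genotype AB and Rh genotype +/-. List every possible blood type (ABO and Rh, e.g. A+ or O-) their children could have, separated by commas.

A+, A-, B+, B-, AB+, AB-

Gametes from BO × AB give offspring ABO genotypes AB, AO, BB, BO, i.e. phenotypes A, B, AB.
Rh cross -/- × +/- → phenotypes Rh+, Rh-.
Combining independently: A+, A-, B+, B-, AB+, AB-.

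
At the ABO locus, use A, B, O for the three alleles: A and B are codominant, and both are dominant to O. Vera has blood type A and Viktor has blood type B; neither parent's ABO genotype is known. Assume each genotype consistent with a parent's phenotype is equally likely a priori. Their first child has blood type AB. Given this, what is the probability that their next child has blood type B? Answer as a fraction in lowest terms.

5/36

Possible genotypes: Vera ∈ {AA, AO}; Viktor ∈ {BB, BO}.
Weight each parental genotype pair by prior × P(type-AB child):
  AA × BB: posterior weight 4/9; P(next child type B) = 0.
  AA × BO: posterior weight 2/9; P(next child type B) = 0.
  AO × BB: posterior weight 2/9; P(next child type B) = 1/2.
  AO × BO: posterior weight 1/9; P(next child type B) = 1/4.
Weighted sum = 5/36.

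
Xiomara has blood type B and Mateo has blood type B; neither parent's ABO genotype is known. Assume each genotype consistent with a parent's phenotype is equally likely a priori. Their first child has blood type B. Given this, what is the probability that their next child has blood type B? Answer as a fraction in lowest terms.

Possible genotypes: Xiomara ∈ {I^B I^B, I^B i}; Mateo ∈ {I^B I^B, I^B i}.
Weight each parental genotype pair by prior × P(type-B child):
  I^B I^B × I^B I^B: posterior weight 4/15; P(next child type B) = 1.
  I^B I^B × I^B i: posterior weight 4/15; P(next child type B) = 1.
  I^B i × I^B I^B: posterior weight 4/15; P(next child type B) = 1.
  I^B i × I^B i: posterior weight 1/5; P(next child type B) = 3/4.
Weighted sum = 19/20.

19/20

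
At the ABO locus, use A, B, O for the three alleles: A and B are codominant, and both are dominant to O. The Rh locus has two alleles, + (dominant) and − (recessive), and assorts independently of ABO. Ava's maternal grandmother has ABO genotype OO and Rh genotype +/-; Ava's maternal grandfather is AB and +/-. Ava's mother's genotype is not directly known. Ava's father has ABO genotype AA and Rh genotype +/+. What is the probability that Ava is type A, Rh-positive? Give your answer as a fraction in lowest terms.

3/4

Ava's mother's ABO genotype from OO × AB: 1/2 AO, 1/2 BO.
Crossing each possibility with the father AA and summing P(type A): 1/2·1 + 1/2·1/2 = 3/4.
Similarly for Rh via the mother's Rh distribution: P(Rh+) = 1.
Independent loci: 3/4 × 1 = 3/4.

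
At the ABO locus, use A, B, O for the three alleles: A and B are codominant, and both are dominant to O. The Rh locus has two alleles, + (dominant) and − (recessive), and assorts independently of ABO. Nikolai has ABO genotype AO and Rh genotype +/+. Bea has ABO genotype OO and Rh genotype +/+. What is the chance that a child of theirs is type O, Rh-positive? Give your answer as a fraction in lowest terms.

1/2

ABO cross AO × OO → offspring phenotypes: 1/2 O, 1/2 A.
Rh cross +/+ × +/+ → 1 Rh+.
Independent loci: P(type O, Rh-positive) = 1/2 × 1 = 1/2.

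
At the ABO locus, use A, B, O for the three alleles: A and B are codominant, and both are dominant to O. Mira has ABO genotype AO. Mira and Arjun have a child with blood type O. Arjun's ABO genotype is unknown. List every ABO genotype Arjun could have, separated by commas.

AO, BO, OO

For each candidate genotype of Arjun, check whether crossing it with AO can produce every observed child phenotype.
  AA → possible child types {A} ✗
  AB → possible child types {A, B, AB} ✗
  AO → possible child types {O, A} ✓
  BB → possible child types {B, AB} ✗
  BO → possible child types {O, A, B, AB} ✓
  OO → possible child types {O, A} ✓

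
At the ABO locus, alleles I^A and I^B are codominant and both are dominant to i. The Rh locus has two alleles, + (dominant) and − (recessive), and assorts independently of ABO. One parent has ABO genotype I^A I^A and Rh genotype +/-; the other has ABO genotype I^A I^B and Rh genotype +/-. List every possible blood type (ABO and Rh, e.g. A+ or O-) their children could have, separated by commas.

A+, A-, AB+, AB-

Gametes from I^A I^A × I^A I^B give offspring ABO genotypes I^A I^A, I^A I^B, i.e. phenotypes A, AB.
Rh cross +/- × +/- → phenotypes Rh+, Rh-.
Combining independently: A+, A-, AB+, AB-.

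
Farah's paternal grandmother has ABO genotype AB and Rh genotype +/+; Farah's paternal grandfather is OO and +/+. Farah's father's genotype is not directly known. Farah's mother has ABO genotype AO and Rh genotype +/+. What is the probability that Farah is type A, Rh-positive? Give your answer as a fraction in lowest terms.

Farah's father's ABO genotype from AB × OO: 1/2 AO, 1/2 BO.
Crossing each possibility with the mother AO and summing P(type A): 1/2·3/4 + 1/2·1/4 = 1/2.
Similarly for Rh via the father's Rh distribution: P(Rh+) = 1.
Independent loci: 1/2 × 1 = 1/2.

1/2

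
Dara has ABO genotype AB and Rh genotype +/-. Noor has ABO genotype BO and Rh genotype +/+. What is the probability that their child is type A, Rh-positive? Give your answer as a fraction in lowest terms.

ABO cross AB × BO → offspring phenotypes: 1/4 A, 1/2 B, 1/4 AB.
Rh cross +/- × +/+ → 1 Rh+.
Independent loci: P(type A, Rh-positive) = 1/4 × 1 = 1/4.

1/4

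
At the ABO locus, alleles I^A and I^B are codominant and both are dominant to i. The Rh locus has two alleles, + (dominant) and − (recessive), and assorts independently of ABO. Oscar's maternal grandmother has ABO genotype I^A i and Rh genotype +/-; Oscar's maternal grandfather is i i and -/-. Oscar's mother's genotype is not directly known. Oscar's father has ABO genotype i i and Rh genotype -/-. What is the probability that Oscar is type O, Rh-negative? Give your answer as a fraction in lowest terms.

Oscar's mother's ABO genotype from I^A i × i i: 1/2 I^A i, 1/2 i i.
Crossing each possibility with the father i i and summing P(type O): 1/2·1/2 + 1/2·1 = 3/4.
Similarly for Rh via the mother's Rh distribution: P(Rh-) = 3/4.
Independent loci: 3/4 × 3/4 = 9/16.

9/16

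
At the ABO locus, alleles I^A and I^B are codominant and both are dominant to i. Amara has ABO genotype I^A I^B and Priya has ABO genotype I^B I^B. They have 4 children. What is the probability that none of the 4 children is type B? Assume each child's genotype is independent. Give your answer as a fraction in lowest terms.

ABO cross I^A I^B × I^B I^B → 1/2 B, 1/2 AB.
So P(type B) = 1/2 per child.
P(not type B) = 1/2 for one child; (1/2)^4 = 1/16.

1/16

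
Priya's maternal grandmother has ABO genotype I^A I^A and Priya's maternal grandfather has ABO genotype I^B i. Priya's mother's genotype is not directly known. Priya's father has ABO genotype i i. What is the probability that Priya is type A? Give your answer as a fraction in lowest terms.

1/2

Priya's mother's ABO genotype from I^A I^A × I^B i: 1/2 I^A I^B, 1/2 I^A i.
Crossing each possibility with the father i i and summing P(type A): 1/2·1/2 + 1/2·1/2 = 1/2.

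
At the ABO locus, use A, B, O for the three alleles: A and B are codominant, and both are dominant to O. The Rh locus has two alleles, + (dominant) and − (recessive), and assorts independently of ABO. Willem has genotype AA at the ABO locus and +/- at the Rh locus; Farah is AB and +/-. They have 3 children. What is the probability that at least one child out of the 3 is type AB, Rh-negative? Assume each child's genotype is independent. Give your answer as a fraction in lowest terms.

169/512

ABO cross AA × AB → 1/2 A, 1/2 AB.
Rh cross +/- × +/- → 3/4 Rh+, 1/4 Rh-; so P(type AB, Rh-negative) = 1/2 × 1/4 = 1/8 per child.
P(none) = (7/8)^3 = 343/512; P(at least one) = 1 − 343/512 = 169/512.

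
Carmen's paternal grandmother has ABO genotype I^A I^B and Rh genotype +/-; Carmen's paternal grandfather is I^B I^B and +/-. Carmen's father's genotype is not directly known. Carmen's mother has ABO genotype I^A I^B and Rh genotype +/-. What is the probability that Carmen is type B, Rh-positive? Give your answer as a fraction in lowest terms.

9/32

Carmen's father's ABO genotype from I^A I^B × I^B I^B: 1/2 I^A I^B, 1/2 I^B I^B.
Crossing each possibility with the mother I^A I^B and summing P(type B): 1/2·1/4 + 1/2·1/2 = 3/8.
Similarly for Rh via the father's Rh distribution: P(Rh+) = 3/4.
Independent loci: 3/8 × 3/4 = 9/32.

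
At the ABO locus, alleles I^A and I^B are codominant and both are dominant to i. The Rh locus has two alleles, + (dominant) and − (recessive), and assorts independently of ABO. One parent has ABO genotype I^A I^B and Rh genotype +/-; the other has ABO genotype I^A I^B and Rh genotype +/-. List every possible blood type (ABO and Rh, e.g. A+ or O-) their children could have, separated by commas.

A+, A-, B+, B-, AB+, AB-

Gametes from I^A I^B × I^A I^B give offspring ABO genotypes I^A I^A, I^A I^B, I^B I^B, i.e. phenotypes A, B, AB.
Rh cross +/- × +/- → phenotypes Rh+, Rh-.
Combining independently: A+, A-, B+, B-, AB+, AB-.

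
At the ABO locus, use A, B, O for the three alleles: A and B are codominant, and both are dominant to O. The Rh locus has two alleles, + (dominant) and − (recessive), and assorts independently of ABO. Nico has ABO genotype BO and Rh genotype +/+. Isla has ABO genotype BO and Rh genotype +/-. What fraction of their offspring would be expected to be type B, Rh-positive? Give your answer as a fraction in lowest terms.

ABO cross BO × BO → offspring phenotypes: 1/4 O, 3/4 B.
Rh cross +/+ × +/- → 1 Rh+.
Independent loci: P(type B, Rh-positive) = 3/4 × 1 = 3/4.

3/4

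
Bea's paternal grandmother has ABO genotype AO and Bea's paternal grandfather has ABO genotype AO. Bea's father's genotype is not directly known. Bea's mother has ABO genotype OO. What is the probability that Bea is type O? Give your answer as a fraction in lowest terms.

1/2

Bea's father's ABO genotype from AO × AO: 1/4 AA, 1/2 AO, 1/4 OO.
Crossing each possibility with the mother OO and summing P(type O): 1/4·0 + 1/2·1/2 + 1/4·1 = 1/2.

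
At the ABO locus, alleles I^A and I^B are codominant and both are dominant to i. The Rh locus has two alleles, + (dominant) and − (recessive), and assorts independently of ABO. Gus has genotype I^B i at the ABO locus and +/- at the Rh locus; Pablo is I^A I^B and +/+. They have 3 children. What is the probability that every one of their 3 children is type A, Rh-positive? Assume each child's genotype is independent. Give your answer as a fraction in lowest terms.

ABO cross I^B i × I^A I^B → 1/4 A, 1/2 B, 1/4 AB.
Rh cross +/- × +/+ → 1 Rh+; so P(type A, Rh-positive) = 1/4 × 1 = 1/4 per child.
All 3 independent: (1/4)^3 = 1/64.

1/64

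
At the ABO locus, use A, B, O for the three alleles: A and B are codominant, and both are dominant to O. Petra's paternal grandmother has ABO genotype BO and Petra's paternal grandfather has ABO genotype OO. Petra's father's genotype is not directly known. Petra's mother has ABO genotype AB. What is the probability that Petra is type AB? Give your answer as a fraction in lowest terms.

Petra's father's ABO genotype from BO × OO: 1/2 BO, 1/2 OO.
Crossing each possibility with the mother AB and summing P(type AB): 1/2·1/4 + 1/2·0 = 1/8.

1/8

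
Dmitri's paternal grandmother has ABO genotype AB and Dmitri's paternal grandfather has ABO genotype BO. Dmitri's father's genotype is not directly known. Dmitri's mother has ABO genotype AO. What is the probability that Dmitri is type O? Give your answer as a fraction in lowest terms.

Dmitri's father's ABO genotype from AB × BO: 1/4 AB, 1/4 AO, 1/4 BB, 1/4 BO.
Crossing each possibility with the mother AO and summing P(type O): 1/4·0 + 1/4·1/4 + 1/4·0 + 1/4·1/4 = 1/8.

1/8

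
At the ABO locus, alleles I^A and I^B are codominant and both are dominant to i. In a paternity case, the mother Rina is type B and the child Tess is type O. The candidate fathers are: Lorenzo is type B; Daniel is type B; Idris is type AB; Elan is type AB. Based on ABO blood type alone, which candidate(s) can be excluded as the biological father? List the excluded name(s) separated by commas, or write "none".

Idris, Elan

A candidate is excluded only if no genotype consistent with his phenotype could produce a type O child with a type B mother.
Idris (type AB): no genotype consistent with that phenotype can produce a type-O child with a type-B mother.
Elan (type AB): no genotype consistent with that phenotype can produce a type-O child with a type-B mother.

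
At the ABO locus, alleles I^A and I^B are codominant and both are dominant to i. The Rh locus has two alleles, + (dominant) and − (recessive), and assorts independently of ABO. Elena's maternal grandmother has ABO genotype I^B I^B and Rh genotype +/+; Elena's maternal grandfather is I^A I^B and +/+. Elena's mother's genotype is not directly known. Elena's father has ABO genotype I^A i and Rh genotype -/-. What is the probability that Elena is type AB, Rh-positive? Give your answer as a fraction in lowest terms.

Elena's mother's ABO genotype from I^B I^B × I^A I^B: 1/2 I^A I^B, 1/2 I^B I^B.
Crossing each possibility with the father I^A i and summing P(type AB): 1/2·1/4 + 1/2·1/2 = 3/8.
Similarly for Rh via the mother's Rh distribution: P(Rh+) = 1.
Independent loci: 3/8 × 1 = 3/8.

3/8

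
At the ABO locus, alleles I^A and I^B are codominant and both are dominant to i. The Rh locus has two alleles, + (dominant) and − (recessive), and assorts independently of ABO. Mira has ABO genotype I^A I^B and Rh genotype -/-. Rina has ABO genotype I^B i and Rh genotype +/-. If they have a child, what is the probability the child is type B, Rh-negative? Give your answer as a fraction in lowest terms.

ABO cross I^A I^B × I^B i → offspring phenotypes: 1/4 A, 1/2 B, 1/4 AB.
Rh cross -/- × +/- → 1/2 Rh+, 1/2 Rh-.
Independent loci: P(type B, Rh-negative) = 1/2 × 1/2 = 1/4.

1/4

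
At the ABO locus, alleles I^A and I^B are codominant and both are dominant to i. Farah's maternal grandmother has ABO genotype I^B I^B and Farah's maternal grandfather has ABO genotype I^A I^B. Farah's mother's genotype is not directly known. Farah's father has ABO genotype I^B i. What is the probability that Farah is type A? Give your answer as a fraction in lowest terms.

1/8

Farah's mother's ABO genotype from I^B I^B × I^A I^B: 1/2 I^A I^B, 1/2 I^B I^B.
Crossing each possibility with the father I^B i and summing P(type A): 1/2·1/4 + 1/2·0 = 1/8.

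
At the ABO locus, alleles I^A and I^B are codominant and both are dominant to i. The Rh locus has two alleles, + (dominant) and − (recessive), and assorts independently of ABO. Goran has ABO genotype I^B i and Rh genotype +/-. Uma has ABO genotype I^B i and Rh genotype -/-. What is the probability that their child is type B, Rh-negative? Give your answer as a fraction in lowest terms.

3/8

ABO cross I^B i × I^B i → offspring phenotypes: 1/4 O, 3/4 B.
Rh cross +/- × -/- → 1/2 Rh+, 1/2 Rh-.
Independent loci: P(type B, Rh-negative) = 3/4 × 1/2 = 3/8.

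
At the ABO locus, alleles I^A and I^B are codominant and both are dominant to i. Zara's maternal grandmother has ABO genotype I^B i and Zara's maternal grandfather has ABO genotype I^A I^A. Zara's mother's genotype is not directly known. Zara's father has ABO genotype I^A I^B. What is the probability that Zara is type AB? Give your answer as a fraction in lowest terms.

Zara's mother's ABO genotype from I^B i × I^A I^A: 1/2 I^A I^B, 1/2 I^A i.
Crossing each possibility with the father I^A I^B and summing P(type AB): 1/2·1/2 + 1/2·1/4 = 3/8.

3/8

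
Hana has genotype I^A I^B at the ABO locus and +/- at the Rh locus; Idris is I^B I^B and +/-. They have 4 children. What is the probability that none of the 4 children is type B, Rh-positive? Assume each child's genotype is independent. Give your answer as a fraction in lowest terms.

ABO cross I^A I^B × I^B I^B → 1/2 B, 1/2 AB.
Rh cross +/- × +/- → 3/4 Rh+, 1/4 Rh-; so P(type B, Rh-positive) = 1/2 × 3/4 = 3/8 per child.
P(not type B, Rh-positive) = 5/8 for one child; (5/8)^4 = 625/4096.

625/4096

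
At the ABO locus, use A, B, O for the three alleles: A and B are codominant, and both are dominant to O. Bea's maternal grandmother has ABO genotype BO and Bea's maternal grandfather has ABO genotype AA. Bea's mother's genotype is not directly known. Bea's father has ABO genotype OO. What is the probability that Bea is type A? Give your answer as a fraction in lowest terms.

Bea's mother's ABO genotype from BO × AA: 1/2 AB, 1/2 AO.
Crossing each possibility with the father OO and summing P(type A): 1/2·1/2 + 1/2·1/2 = 1/2.

1/2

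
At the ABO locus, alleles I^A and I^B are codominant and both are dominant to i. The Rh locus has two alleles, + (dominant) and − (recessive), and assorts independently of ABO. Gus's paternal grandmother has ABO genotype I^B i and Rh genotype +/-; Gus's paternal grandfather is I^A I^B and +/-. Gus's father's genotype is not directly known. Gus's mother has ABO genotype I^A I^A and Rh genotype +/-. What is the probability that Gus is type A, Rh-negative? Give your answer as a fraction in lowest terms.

Gus's father's ABO genotype from I^B i × I^A I^B: 1/4 I^A I^B, 1/4 I^A i, 1/4 I^B I^B, 1/4 I^B i.
Crossing each possibility with the mother I^A I^A and summing P(type A): 1/4·1/2 + 1/4·1 + 1/4·0 + 1/4·1/2 = 1/2.
Similarly for Rh via the father's Rh distribution: P(Rh-) = 1/4.
Independent loci: 1/2 × 1/4 = 1/8.

1/8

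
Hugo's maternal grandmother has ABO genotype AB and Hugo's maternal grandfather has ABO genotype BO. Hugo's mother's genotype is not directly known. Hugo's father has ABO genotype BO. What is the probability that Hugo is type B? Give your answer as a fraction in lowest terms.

5/8

Hugo's mother's ABO genotype from AB × BO: 1/4 AB, 1/4 AO, 1/4 BB, 1/4 BO.
Crossing each possibility with the father BO and summing P(type B): 1/4·1/2 + 1/4·1/4 + 1/4·1 + 1/4·3/4 = 5/8.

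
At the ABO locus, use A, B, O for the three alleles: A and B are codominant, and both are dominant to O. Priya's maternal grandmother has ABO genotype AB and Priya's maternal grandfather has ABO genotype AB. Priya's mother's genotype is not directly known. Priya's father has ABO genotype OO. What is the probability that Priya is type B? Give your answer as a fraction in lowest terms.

Priya's mother's ABO genotype from AB × AB: 1/4 AA, 1/2 AB, 1/4 BB.
Crossing each possibility with the father OO and summing P(type B): 1/4·0 + 1/2·1/2 + 1/4·1 = 1/2.

1/2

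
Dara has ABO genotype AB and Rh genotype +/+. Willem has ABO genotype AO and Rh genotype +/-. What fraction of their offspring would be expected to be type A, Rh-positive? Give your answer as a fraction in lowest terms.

1/2

ABO cross AB × AO → offspring phenotypes: 1/2 A, 1/4 B, 1/4 AB.
Rh cross +/+ × +/- → 1 Rh+.
Independent loci: P(type A, Rh-positive) = 1/2 × 1 = 1/2.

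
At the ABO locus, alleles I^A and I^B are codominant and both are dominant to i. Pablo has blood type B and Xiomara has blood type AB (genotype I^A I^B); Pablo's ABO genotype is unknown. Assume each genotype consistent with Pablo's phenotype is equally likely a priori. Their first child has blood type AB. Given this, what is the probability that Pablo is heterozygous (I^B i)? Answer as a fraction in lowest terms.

1/3

Possible genotypes: Pablo ∈ {I^B I^B, I^B i}; Xiomara ∈ {I^A I^B}.
Weight each parental genotype pair by prior × P(type-AB child):
  I^B I^B × I^A I^B: posterior weight 2/3.
  I^B i × I^A I^B: posterior weight 1/3.
Sum the posterior weight over pairs where Pablo is I^B i: 1/3.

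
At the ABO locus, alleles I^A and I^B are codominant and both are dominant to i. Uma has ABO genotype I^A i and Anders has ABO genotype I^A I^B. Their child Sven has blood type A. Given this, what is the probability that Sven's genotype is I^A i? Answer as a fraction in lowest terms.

Cross I^A i × I^A I^B → 1/4 I^A I^A, 1/4 I^A I^B, 1/4 I^A i, 1/4 I^B i.
Type-A genotypes among offspring: I^A I^A (1/4), I^A i (1/4); total 1/2.
P(I^A i | type A) = (1/4) / (1/2) = 1/2.

1/2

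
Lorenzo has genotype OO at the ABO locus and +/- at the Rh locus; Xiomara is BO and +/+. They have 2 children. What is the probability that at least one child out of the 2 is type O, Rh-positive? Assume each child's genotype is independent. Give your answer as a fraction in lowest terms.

ABO cross OO × BO → 1/2 O, 1/2 B.
Rh cross +/- × +/+ → 1 Rh+; so P(type O, Rh-positive) = 1/2 × 1 = 1/2 per child.
P(none) = (1/2)^2 = 1/4; P(at least one) = 1 − 1/4 = 3/4.

3/4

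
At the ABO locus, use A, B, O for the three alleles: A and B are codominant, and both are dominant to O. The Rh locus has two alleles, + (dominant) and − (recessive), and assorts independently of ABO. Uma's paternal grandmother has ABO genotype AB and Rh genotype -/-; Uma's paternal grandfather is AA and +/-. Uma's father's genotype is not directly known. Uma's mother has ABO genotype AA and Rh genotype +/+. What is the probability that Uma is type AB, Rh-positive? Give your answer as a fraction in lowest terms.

Uma's father's ABO genotype from AB × AA: 1/2 AA, 1/2 AB.
Crossing each possibility with the mother AA and summing P(type AB): 1/2·0 + 1/2·1/2 = 1/4.
Similarly for Rh via the father's Rh distribution: P(Rh+) = 1.
Independent loci: 1/4 × 1 = 1/4.

1/4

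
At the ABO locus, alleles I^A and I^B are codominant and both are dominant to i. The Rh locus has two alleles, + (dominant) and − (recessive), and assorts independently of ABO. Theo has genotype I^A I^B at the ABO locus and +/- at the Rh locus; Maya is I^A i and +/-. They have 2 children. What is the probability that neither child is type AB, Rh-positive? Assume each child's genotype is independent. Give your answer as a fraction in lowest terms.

169/256

ABO cross I^A I^B × I^A i → 1/2 A, 1/4 B, 1/4 AB.
Rh cross +/- × +/- → 3/4 Rh+, 1/4 Rh-; so P(type AB, Rh-positive) = 1/4 × 3/4 = 3/16 per child.
P(not type AB, Rh-positive) = 13/16 for one child; (13/16)^2 = 169/256.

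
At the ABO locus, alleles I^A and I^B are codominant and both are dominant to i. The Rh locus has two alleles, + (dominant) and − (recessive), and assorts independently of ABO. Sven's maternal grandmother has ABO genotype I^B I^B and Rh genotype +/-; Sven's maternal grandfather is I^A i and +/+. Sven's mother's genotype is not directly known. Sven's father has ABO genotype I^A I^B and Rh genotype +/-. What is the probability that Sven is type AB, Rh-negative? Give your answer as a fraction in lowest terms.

3/64

Sven's mother's ABO genotype from I^B I^B × I^A i: 1/2 I^A I^B, 1/2 I^B i.
Crossing each possibility with the father I^A I^B and summing P(type AB): 1/2·1/2 + 1/2·1/4 = 3/8.
Similarly for Rh via the mother's Rh distribution: P(Rh-) = 1/8.
Independent loci: 3/8 × 1/8 = 3/64.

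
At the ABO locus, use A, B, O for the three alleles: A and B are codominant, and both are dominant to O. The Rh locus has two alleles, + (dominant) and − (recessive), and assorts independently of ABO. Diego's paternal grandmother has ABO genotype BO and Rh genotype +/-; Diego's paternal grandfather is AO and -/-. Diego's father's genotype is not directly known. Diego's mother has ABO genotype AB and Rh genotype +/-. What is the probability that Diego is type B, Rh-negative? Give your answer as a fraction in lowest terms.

9/64

Diego's father's ABO genotype from BO × AO: 1/4 AB, 1/4 AO, 1/4 BO, 1/4 OO.
Crossing each possibility with the mother AB and summing P(type B): 1/4·1/4 + 1/4·1/4 + 1/4·1/2 + 1/4·1/2 = 3/8.
Similarly for Rh via the father's Rh distribution: P(Rh-) = 3/8.
Independent loci: 3/8 × 3/8 = 9/64.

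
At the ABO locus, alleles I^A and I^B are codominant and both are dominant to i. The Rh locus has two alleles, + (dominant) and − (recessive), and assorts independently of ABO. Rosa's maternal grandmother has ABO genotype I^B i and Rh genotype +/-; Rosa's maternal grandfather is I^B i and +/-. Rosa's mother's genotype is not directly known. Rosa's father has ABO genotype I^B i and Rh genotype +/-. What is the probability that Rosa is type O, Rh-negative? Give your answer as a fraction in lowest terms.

1/16

Rosa's mother's ABO genotype from I^B i × I^B i: 1/4 I^B I^B, 1/2 I^B i, 1/4 i i.
Crossing each possibility with the father I^B i and summing P(type O): 1/4·0 + 1/2·1/4 + 1/4·1/2 = 1/4.
Similarly for Rh via the mother's Rh distribution: P(Rh-) = 1/4.
Independent loci: 1/4 × 1/4 = 1/16.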